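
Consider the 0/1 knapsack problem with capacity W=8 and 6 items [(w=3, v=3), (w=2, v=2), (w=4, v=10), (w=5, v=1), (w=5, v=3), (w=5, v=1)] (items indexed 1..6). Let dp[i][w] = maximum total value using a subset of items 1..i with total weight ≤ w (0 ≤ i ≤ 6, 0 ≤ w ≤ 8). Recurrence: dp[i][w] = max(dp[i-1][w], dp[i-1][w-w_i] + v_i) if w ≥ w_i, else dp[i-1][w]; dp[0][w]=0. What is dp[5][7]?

13

i\w   0   1   2   3   4   5   6   7   8
  0   0   0   0   0   0   0   0   0   0
  1   0   0   0   3   3   3   3   3   3
  2   0   0   2   3   3   5   5   5   5
  3   0   0   2   3  10  10  12  13  13
  4   0   0   2   3  10  10  12  13  13
  5   0   0   2   3  10  10  12  13  13
  6   0   0   2   3  10  10  12  13  13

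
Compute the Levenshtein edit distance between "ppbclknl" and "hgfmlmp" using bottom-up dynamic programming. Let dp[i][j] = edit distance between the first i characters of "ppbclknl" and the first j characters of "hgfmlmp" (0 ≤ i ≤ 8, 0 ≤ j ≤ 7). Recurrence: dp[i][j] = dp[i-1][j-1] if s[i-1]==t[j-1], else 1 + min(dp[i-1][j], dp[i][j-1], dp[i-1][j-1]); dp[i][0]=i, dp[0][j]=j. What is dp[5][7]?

   ''  h  g  f  m  l  m  p
''  0  1  2  3  4  5  6  7
 p  1  1  2  3  4  5  6  6
 p  2  2  2  3  4  5  6  6
 b  3  3  3  3  4  5  6  7
 c  4  4  4  4  4  5  6  7
 l  5  5  5  5  5  4  5  6
 k  6  6  6  6  6  5  5  6
 n  7  7  7  7  7  6  6  6
 l  8  8  8  8  8  7  7  7

6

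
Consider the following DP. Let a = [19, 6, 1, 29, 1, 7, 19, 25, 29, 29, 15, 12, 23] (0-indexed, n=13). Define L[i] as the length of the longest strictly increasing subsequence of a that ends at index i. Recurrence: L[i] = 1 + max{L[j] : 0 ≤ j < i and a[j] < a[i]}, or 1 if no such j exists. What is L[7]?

4

   i    0    1    2    3    4    5    6    7    8    9   10   11   12
a[i]   19    6    1   29    1    7   19   25   29   29   15   12   23
L[i]    1    1    1    2    1    2    3    4    5    5    3    3    4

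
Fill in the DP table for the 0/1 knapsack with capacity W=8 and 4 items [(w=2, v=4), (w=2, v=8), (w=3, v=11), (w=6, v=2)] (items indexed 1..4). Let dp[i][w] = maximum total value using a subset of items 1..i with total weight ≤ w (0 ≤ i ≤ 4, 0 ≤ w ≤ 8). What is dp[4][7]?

23

i\w   0   1   2   3   4   5   6   7   8
  0   0   0   0   0   0   0   0   0   0
  1   0   0   4   4   4   4   4   4   4
  2   0   0   8   8  12  12  12  12  12
  3   0   0   8  11  12  19  19  23  23
  4   0   0   8  11  12  19  19  23  23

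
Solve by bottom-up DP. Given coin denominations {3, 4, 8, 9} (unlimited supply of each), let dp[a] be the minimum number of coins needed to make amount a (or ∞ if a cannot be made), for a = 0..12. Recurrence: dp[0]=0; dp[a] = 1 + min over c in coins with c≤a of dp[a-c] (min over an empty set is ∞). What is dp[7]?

2

 a  0  1  2  3  4  5  6  7  8  9 10 11 12
dp  0  -  -  1  1  -  2  2  1  1  3  2  2
(- denotes ∞ / unreachable)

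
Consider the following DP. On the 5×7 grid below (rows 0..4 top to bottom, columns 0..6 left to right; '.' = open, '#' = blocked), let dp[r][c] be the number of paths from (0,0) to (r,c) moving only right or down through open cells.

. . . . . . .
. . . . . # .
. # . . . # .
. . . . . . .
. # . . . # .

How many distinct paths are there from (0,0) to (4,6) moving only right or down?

r\c   0   1   2   3   4   5   6
  0   1   1   1   1   1   1   1
  1   1   2   3   4   5   0   1
  2   1   0   3   7  12   0   1
  3   1   1   4  11  23  23  24
  4   1   0   4  15  38   0  24

24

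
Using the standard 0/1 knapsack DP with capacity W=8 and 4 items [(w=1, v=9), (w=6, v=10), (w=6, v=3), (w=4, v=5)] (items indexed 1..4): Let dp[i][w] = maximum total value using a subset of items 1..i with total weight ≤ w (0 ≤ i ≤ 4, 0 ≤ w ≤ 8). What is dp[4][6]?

14

i\w   0   1   2   3   4   5   6   7   8
  0   0   0   0   0   0   0   0   0   0
  1   0   9   9   9   9   9   9   9   9
  2   0   9   9   9   9   9  10  19  19
  3   0   9   9   9   9   9  10  19  19
  4   0   9   9   9   9  14  14  19  19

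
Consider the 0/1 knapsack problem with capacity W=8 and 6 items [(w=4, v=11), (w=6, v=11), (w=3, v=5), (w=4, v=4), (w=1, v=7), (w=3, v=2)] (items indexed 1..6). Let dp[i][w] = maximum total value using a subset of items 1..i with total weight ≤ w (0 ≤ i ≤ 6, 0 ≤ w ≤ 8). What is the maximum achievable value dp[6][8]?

23

i\w   0   1   2   3   4   5   6   7   8
  0   0   0   0   0   0   0   0   0   0
  1   0   0   0   0  11  11  11  11  11
  2   0   0   0   0  11  11  11  11  11
  3   0   0   0   5  11  11  11  16  16
  4   0   0   0   5  11  11  11  16  16
  5   0   7   7   7  12  18  18  18  23
  6   0   7   7   7  12  18  18  18  23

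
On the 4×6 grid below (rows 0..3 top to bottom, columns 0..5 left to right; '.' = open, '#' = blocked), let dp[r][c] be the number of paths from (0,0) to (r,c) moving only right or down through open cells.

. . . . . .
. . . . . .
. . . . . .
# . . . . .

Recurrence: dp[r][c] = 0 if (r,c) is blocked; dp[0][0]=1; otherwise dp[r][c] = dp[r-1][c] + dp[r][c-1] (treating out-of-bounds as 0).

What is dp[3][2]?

r\c   0   1   2   3   4   5
  0   1   1   1   1   1   1
  1   1   2   3   4   5   6
  2   1   3   6  10  15  21
  3   0   3   9  19  34  55

9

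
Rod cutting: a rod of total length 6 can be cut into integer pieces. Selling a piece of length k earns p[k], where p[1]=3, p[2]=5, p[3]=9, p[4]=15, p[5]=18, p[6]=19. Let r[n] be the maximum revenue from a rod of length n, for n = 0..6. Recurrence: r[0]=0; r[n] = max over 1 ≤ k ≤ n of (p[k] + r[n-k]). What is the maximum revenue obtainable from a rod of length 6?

21

   n    0    1    2    3    4    5    6
r[n]    0    3    6    9   15   18   21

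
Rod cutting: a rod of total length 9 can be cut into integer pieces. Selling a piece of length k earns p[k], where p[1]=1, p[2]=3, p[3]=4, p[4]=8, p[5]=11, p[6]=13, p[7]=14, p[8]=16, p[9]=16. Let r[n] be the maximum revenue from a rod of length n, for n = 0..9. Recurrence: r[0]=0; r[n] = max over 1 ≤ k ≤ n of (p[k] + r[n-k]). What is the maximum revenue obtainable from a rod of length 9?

   n    0    1    2    3    4    5    6    7    8    9
r[n]    0    1    3    4    8   11   13   14   16   19

19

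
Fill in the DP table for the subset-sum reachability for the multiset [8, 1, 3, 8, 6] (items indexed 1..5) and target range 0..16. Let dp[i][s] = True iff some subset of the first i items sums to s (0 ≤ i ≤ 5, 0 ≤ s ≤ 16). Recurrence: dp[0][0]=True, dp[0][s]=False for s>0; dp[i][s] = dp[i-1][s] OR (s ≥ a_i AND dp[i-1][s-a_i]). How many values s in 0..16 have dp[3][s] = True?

8

i\s   0   1   2   3   4   5   6   7   8   9  10  11  12  13  14  15  16
  0   T   F   F   F   F   F   F   F   F   F   F   F   F   F   F   F   F
  1   T   F   F   F   F   F   F   F   T   F   F   F   F   F   F   F   F
  2   T   T   F   F   F   F   F   F   T   T   F   F   F   F   F   F   F
  3   T   T   F   T   T   F   F   F   T   T   F   T   T   F   F   F   F
  4   T   T   F   T   T   F   F   F   T   T   F   T   T   F   F   F   T
  5   T   T   F   T   T   F   T   T   T   T   T   T   T   F   T   T   T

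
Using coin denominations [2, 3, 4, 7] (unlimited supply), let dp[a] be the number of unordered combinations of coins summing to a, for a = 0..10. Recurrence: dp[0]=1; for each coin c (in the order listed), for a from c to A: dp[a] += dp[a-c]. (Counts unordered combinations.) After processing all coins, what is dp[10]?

after  coin     0     1     2     3     4     5     6     7     8     9    10
          2     1     0     1     0     1     0     1     0     1     0     1
          3     1     0     1     1     1     1     2     1     2     2     2
          4     1     0     1     1     2     1     3     2     4     3     5
          7     1     0     1     1     2     1     3     3     4     4     6

6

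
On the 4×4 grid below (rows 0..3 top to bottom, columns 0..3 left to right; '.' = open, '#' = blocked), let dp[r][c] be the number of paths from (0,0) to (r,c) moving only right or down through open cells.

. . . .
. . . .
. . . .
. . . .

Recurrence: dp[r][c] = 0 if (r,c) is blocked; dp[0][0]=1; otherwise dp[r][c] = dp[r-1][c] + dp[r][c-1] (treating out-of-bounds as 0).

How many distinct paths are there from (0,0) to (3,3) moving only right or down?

20

r\c   0   1   2   3
  0   1   1   1   1
  1   1   2   3   4
  2   1   3   6  10
  3   1   4  10  20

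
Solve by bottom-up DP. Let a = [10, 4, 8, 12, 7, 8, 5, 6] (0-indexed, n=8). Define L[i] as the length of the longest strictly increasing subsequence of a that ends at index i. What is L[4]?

   i    0    1    2    3    4    5    6    7
a[i]   10    4    8   12    7    8    5    6
L[i]    1    1    2    3    2    3    2    3

2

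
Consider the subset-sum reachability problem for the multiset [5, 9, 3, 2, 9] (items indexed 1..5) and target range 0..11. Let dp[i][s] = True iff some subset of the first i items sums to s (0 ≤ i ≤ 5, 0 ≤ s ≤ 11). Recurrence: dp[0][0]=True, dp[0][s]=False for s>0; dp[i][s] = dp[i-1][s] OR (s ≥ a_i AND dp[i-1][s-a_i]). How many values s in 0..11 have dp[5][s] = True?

i\s   0   1   2   3   4   5   6   7   8   9  10  11
  0   T   F   F   F   F   F   F   F   F   F   F   F
  1   T   F   F   F   F   T   F   F   F   F   F   F
  2   T   F   F   F   F   T   F   F   F   T   F   F
  3   T   F   F   T   F   T   F   F   T   T   F   F
  4   T   F   T   T   F   T   F   T   T   T   T   T
  5   T   F   T   T   F   T   F   T   T   T   T   T

9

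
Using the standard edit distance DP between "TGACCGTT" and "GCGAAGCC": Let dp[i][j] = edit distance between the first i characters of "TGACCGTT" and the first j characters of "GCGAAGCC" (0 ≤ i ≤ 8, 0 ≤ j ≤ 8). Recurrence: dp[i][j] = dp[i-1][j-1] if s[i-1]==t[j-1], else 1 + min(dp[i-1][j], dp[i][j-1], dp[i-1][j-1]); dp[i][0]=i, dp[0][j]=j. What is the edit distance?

   ''  G  C  G  A  A  G  C  C
''  0  1  2  3  4  5  6  7  8
 T  1  1  2  3  4  5  6  7  8
 G  2  1  2  2  3  4  5  6  7
 A  3  2  2  3  2  3  4  5  6
 C  4  3  2  3  3  3  4  4  5
 C  5  4  3  3  4  4  4  4  4
 G  6  5  4  3  4  5  4  5  5
 T  7  6  5  4  4  5  5  5  6
 T  8  7  6  5  5  5  6  6  6

6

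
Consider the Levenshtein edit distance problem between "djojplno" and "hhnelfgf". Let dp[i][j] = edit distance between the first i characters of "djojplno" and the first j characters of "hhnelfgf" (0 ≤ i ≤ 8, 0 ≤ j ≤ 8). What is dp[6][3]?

   ''  h  h  n  e  l  f  g  f
''  0  1  2  3  4  5  6  7  8
 d  1  1  2  3  4  5  6  7  8
 j  2  2  2  3  4  5  6  7  8
 o  3  3  3  3  4  5  6  7  8
 j  4  4  4  4  4  5  6  7  8
 p  5  5  5  5  5  5  6  7  8
 l  6  6  6  6  6  5  6  7  8
 n  7  7  7  6  7  6  6  7  8
 o  8  8  8  7  7  7  7  7  8

6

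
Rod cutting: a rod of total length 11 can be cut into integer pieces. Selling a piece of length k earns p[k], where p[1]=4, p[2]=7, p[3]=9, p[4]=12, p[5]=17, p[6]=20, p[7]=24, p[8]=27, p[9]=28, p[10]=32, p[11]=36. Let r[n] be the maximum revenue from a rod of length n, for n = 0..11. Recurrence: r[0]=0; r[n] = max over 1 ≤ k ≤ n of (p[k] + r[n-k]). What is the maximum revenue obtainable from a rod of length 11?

   n    0    1    2    3    4    5    6    7    8    9   10   11
r[n]    0    4    8   12   16   20   24   28   32   36   40   44

44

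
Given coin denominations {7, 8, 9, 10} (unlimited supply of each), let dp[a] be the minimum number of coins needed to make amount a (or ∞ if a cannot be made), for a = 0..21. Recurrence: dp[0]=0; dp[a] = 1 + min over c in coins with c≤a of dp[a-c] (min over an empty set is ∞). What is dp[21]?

 a  0  1  2  3  4  5  6  7  8  9 10 11 12 13 14 15 16 17 18 19 20 21
dp  0  -  -  -  -  -  -  1  1  1  1  -  -  -  2  2  2  2  2  2  2  3
(- denotes ∞ / unreachable)

3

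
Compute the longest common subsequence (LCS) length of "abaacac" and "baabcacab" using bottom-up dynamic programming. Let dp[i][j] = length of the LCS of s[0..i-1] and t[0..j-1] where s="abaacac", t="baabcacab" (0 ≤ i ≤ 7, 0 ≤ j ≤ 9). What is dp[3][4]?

   ''  b  a  a  b  c  a  c  a  b
''  0  0  0  0  0  0  0  0  0  0
 a  0  0  1  1  1  1  1  1  1  1
 b  0  1  1  1  2  2  2  2  2  2
 a  0  1  2  2  2  2  3  3  3  3
 a  0  1  2  3  3  3  3  3  4  4
 c  0  1  2  3  3  4  4  4  4  4
 a  0  1  2  3  3  4  5  5  5  5
 c  0  1  2  3  3  4  5  6  6  6

2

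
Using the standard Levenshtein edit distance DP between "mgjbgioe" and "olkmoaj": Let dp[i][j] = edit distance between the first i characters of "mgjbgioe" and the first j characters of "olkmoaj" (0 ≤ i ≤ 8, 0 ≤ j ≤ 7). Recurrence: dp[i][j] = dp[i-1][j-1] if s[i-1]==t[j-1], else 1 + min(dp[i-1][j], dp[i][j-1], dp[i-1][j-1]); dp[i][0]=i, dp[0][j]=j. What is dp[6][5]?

6

   ''  o  l  k  m  o  a  j
''  0  1  2  3  4  5  6  7
 m  1  1  2  3  3  4  5  6
 g  2  2  2  3  4  4  5  6
 j  3  3  3  3  4  5  5  5
 b  4  4  4  4  4  5  6  6
 g  5  5  5  5  5  5  6  7
 i  6  6  6  6  6  6  6  7
 o  7  6  7  7  7  6  7  7
 e  8  7  7  8  8  7  7  8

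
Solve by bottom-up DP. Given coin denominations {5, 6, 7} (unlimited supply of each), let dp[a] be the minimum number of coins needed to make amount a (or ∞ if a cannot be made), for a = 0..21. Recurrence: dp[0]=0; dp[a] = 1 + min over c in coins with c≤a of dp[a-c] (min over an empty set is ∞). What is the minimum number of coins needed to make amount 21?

3

 a  0  1  2  3  4  5  6  7  8  9 10 11 12 13 14 15 16 17 18 19 20 21
dp  0  -  -  -  -  1  1  1  -  -  2  2  2  2  2  3  3  3  3  3  3  3
(- denotes ∞ / unreachable)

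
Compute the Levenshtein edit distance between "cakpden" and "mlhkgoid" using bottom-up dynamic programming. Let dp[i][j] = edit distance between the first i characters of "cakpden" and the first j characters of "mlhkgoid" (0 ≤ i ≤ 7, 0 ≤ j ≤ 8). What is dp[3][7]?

   ''  m  l  h  k  g  o  i  d
''  0  1  2  3  4  5  6  7  8
 c  1  1  2  3  4  5  6  7  8
 a  2  2  2  3  4  5  6  7  8
 k  3  3  3  3  3  4  5  6  7
 p  4  4  4  4  4  4  5  6  7
 d  5  5  5  5  5  5  5  6  6
 e  6  6  6  6  6  6  6  6  7
 n  7  7  7  7  7  7  7  7  7

6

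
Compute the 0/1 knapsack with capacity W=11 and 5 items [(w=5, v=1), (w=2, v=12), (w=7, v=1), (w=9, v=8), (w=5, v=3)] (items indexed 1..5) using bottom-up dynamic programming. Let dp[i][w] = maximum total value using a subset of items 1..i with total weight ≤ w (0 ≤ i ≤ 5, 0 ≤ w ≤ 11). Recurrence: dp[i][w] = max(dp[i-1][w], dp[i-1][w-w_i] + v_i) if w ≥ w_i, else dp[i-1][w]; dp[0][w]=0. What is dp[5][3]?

12

i\w   0   1   2   3   4   5   6   7   8   9  10  11
  0   0   0   0   0   0   0   0   0   0   0   0   0
  1   0   0   0   0   0   1   1   1   1   1   1   1
  2   0   0  12  12  12  12  12  13  13  13  13  13
  3   0   0  12  12  12  12  12  13  13  13  13  13
  4   0   0  12  12  12  12  12  13  13  13  13  20
  5   0   0  12  12  12  12  12  15  15  15  15  20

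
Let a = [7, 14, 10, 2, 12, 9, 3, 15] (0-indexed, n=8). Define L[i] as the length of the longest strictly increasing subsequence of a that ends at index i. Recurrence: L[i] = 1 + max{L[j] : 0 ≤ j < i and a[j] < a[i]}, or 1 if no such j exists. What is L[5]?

2

   i    0    1    2    3    4    5    6    7
a[i]    7   14   10    2   12    9    3   15
L[i]    1    2    2    1    3    2    2    4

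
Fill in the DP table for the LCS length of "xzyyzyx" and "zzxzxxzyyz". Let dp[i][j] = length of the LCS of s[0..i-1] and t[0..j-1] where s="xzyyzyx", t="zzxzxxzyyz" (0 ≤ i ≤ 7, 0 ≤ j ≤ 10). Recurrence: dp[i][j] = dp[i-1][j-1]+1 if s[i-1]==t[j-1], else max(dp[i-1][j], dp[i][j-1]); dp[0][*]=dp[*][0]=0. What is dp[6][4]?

   ''  z  z  x  z  x  x  z  y  y  z
''  0  0  0  0  0  0  0  0  0  0  0
 x  0  0  0  1  1  1  1  1  1  1  1
 z  0  1  1  1  2  2  2  2  2  2  2
 y  0  1  1  1  2  2  2  2  3  3  3
 y  0  1  1  1  2  2  2  2  3  4  4
 z  0  1  2  2  2  2  2  3  3  4  5
 y  0  1  2  2  2  2  2  3  4  4  5
 x  0  1  2  3  3  3  3  3  4  4  5

2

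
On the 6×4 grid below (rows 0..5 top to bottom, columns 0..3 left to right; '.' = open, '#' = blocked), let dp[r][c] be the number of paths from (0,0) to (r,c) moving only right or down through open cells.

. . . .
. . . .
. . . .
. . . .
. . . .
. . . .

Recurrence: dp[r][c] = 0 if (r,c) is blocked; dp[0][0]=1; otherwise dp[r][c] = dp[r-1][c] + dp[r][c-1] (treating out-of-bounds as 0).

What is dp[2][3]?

10

r\c   0   1   2   3
  0   1   1   1   1
  1   1   2   3   4
  2   1   3   6  10
  3   1   4  10  20
  4   1   5  15  35
  5   1   6  21  56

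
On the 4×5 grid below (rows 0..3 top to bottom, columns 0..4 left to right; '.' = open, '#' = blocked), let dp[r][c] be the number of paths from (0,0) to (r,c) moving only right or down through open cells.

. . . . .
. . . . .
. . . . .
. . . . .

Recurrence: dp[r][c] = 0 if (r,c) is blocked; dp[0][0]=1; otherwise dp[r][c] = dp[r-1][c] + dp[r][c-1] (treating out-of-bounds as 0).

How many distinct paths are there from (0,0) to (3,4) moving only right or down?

35

r\c   0   1   2   3   4
  0   1   1   1   1   1
  1   1   2   3   4   5
  2   1   3   6  10  15
  3   1   4  10  20  35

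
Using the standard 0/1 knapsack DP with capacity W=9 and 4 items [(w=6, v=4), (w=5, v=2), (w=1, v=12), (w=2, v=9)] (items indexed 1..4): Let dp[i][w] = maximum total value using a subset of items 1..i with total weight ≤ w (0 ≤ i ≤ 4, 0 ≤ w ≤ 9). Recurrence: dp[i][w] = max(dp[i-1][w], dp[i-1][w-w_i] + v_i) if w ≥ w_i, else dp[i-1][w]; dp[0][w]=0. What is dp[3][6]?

i\w   0   1   2   3   4   5   6   7   8   9
  0   0   0   0   0   0   0   0   0   0   0
  1   0   0   0   0   0   0   4   4   4   4
  2   0   0   0   0   0   2   4   4   4   4
  3   0  12  12  12  12  12  14  16  16  16
  4   0  12  12  21  21  21  21  21  23  25

14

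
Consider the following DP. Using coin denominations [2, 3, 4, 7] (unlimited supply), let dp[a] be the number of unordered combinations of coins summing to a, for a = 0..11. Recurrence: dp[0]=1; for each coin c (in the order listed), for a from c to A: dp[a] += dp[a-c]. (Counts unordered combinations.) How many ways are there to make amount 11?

after  coin     0     1     2     3     4     5     6     7     8     9    10    11
          2     1     0     1     0     1     0     1     0     1     0     1     0
          3     1     0     1     1     1     1     2     1     2     2     2     2
          4     1     0     1     1     2     1     3     2     4     3     5     4
          7     1     0     1     1     2     1     3     3     4     4     6     6

6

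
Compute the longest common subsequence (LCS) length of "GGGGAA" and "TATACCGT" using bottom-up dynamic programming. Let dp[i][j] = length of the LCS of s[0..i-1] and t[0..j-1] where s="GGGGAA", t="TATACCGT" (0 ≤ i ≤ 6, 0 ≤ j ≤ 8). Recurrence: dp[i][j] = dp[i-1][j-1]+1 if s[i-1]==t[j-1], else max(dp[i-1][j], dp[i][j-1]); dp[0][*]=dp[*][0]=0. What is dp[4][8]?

   ''  T  A  T  A  C  C  G  T
''  0  0  0  0  0  0  0  0  0
 G  0  0  0  0  0  0  0  1  1
 G  0  0  0  0  0  0  0  1  1
 G  0  0  0  0  0  0  0  1  1
 G  0  0  0  0  0  0  0  1  1
 A  0  0  1  1  1  1  1  1  1
 A  0  0  1  1  2  2  2  2  2

1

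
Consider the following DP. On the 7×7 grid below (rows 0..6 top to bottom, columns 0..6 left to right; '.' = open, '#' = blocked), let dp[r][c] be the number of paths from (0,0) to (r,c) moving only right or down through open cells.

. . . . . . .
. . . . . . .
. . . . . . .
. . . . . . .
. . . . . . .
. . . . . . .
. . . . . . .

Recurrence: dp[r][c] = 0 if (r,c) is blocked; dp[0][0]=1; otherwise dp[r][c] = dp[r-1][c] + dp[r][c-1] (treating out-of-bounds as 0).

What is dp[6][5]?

r\c   0   1   2   3   4   5   6
  0   1   1   1   1   1   1   1
  1   1   2   3   4   5   6   7
  2   1   3   6  10  15  21  28
  3   1   4  10  20  35  56  84
  4   1   5  15  35  70 126 210
  5   1   6  21  56 126 252 462
  6   1   7  28  84 210 462 924

462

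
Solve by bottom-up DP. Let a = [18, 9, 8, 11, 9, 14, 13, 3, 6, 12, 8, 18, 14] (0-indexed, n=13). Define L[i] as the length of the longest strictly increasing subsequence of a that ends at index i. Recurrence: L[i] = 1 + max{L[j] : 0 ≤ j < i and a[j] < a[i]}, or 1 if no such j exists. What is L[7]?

   i    0    1    2    3    4    5    6    7    8    9   10   11   12
a[i]   18    9    8   11    9   14   13    3    6   12    8   18   14
L[i]    1    1    1    2    2    3    3    1    2    3    3    4    4

1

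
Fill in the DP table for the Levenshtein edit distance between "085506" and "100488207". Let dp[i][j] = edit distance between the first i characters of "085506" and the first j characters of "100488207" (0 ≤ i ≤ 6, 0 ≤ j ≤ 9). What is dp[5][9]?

6

   ''  1  0  0  4  8  8  2  0  7
''  0  1  2  3  4  5  6  7  8  9
 0  1  1  1  2  3  4  5  6  7  8
 8  2  2  2  2  3  3  4  5  6  7
 5  3  3  3  3  3  4  4  5  6  7
 5  4  4  4  4  4  4  5  5  6  7
 0  5  5  4  4  5  5  5  6  5  6
 6  6  6  5  5  5  6  6  6  6  6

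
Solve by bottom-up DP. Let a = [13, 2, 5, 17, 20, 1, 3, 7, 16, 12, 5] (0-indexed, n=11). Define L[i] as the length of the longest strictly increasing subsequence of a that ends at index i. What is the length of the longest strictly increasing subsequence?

   i    0    1    2    3    4    5    6    7    8    9   10
a[i]   13    2    5   17   20    1    3    7   16   12    5
L[i]    1    1    2    3    4    1    2    3    4    4    3

4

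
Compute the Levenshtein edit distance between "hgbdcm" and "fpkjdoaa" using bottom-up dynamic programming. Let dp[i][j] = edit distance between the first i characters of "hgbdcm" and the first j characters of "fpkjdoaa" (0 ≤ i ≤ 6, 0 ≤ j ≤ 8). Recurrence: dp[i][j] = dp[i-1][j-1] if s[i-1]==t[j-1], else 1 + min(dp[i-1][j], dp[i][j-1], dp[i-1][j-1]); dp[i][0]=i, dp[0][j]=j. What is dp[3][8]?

8

   ''  f  p  k  j  d  o  a  a
''  0  1  2  3  4  5  6  7  8
 h  1  1  2  3  4  5  6  7  8
 g  2  2  2  3  4  5  6  7  8
 b  3  3  3  3  4  5  6  7  8
 d  4  4  4  4  4  4  5  6  7
 c  5  5  5  5  5  5  5  6  7
 m  6  6  6  6  6  6  6  6  7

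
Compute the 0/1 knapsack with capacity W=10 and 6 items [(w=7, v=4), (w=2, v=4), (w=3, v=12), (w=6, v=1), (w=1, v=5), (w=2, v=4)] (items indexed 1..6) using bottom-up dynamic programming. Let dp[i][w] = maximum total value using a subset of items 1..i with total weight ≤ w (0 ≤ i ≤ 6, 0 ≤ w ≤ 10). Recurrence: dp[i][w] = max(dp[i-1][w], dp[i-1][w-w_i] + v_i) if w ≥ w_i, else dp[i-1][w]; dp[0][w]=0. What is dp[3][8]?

i\w   0   1   2   3   4   5   6   7   8   9  10
  0   0   0   0   0   0   0   0   0   0   0   0
  1   0   0   0   0   0   0   0   4   4   4   4
  2   0   0   4   4   4   4   4   4   4   8   8
  3   0   0   4  12  12  16  16  16  16  16  16
  4   0   0   4  12  12  16  16  16  16  16  16
  5   0   5   5  12  17  17  21  21  21  21  21
  6   0   5   5  12  17  17  21  21  25  25  25

16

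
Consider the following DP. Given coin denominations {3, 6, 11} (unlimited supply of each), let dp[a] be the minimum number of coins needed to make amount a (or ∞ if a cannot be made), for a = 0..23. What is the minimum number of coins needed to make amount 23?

 a  0  1  2  3  4  5  6  7  8  9 10 11 12 13 14 15 16 17 18 19 20 21 22 23
dp  0  -  -  1  -  -  1  -  -  2  -  1  2  -  2  3  -  2  3  -  3  4  2  3
(- denotes ∞ / unreachable)

3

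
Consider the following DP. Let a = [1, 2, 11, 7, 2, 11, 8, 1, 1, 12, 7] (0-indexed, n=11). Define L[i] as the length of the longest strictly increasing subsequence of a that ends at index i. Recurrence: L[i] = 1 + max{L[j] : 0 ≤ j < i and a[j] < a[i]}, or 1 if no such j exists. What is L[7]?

   i    0    1    2    3    4    5    6    7    8    9   10
a[i]    1    2   11    7    2   11    8    1    1   12    7
L[i]    1    2    3    3    2    4    4    1    1    5    3

1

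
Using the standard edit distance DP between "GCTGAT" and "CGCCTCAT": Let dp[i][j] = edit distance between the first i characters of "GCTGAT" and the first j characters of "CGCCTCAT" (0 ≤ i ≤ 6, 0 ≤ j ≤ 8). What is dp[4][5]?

3

   ''  C  G  C  C  T  C  A  T
''  0  1  2  3  4  5  6  7  8
 G  1  1  1  2  3  4  5  6  7
 C  2  1  2  1  2  3  4  5  6
 T  3  2  2  2  2  2  3  4  5
 G  4  3  2  3  3  3  3  4  5
 A  5  4  3  3  4  4  4  3  4
 T  6  5  4  4  4  4  5  4  3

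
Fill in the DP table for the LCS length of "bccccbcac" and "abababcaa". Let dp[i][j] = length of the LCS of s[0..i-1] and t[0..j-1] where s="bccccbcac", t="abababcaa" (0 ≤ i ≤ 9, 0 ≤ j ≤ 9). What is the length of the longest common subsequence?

   ''  a  b  a  b  a  b  c  a  a
''  0  0  0  0  0  0  0  0  0  0
 b  0  0  1  1  1  1  1  1  1  1
 c  0  0  1  1  1  1  1  2  2  2
 c  0  0  1  1  1  1  1  2  2  2
 c  0  0  1  1  1  1  1  2  2  2
 c  0  0  1  1  1  1  1  2  2  2
 b  0  0  1  1  2  2  2  2  2  2
 c  0  0  1  1  2  2  2  3  3  3
 a  0  1  1  2  2  3  3  3  4  4
 c  0  1  1  2  2  3  3  4  4  4

4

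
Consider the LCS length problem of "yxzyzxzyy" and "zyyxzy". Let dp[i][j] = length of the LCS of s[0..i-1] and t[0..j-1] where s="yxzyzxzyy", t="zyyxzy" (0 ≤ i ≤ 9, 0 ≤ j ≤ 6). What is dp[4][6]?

4

   ''  z  y  y  x  z  y
''  0  0  0  0  0  0  0
 y  0  0  1  1  1  1  1
 x  0  0  1  1  2  2  2
 z  0  1  1  1  2  3  3
 y  0  1  2  2  2  3  4
 z  0  1  2  2  2  3  4
 x  0  1  2  2  3  3  4
 z  0  1  2  2  3  4  4
 y  0  1  2  3  3  4  5
 y  0  1  2  3  3  4  5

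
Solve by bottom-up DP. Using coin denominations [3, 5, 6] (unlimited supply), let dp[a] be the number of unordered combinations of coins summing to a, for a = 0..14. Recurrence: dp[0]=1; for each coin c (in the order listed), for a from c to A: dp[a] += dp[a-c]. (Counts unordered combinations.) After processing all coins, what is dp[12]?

3

after  coin     0     1     2     3     4     5     6     7     8     9    10    11    12    13    14
          3     1     0     0     1     0     0     1     0     0     1     0     0     1     0     0
          5     1     0     0     1     0     1     1     0     1     1     1     1     1     1     1
          6     1     0     0     1     0     1     2     0     1     2     1     2     3     1     2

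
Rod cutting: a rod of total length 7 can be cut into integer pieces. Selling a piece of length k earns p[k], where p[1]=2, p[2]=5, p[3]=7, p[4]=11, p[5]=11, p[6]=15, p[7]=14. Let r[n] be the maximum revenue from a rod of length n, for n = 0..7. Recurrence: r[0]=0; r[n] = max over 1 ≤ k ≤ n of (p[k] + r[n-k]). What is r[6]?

16

   n    0    1    2    3    4    5    6    7
r[n]    0    2    5    7   11   13   16   18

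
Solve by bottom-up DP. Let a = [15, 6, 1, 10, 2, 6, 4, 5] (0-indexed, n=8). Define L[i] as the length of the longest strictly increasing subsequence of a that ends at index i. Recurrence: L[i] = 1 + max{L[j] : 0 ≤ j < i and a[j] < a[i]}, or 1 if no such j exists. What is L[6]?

   i    0    1    2    3    4    5    6    7
a[i]   15    6    1   10    2    6    4    5
L[i]    1    1    1    2    2    3    3    4

3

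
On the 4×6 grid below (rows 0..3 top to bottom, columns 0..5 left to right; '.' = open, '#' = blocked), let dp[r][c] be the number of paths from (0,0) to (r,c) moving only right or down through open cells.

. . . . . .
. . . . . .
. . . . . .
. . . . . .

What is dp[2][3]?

r\c   0   1   2   3   4   5
  0   1   1   1   1   1   1
  1   1   2   3   4   5   6
  2   1   3   6  10  15  21
  3   1   4  10  20  35  56

10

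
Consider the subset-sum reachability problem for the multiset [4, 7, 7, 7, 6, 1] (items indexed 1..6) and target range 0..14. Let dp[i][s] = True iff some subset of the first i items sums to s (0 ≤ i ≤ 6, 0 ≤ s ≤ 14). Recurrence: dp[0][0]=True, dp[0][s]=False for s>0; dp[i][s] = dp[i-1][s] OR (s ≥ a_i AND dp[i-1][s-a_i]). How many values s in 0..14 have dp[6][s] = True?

i\s   0   1   2   3   4   5   6   7   8   9  10  11  12  13  14
  0   T   F   F   F   F   F   F   F   F   F   F   F   F   F   F
  1   T   F   F   F   T   F   F   F   F   F   F   F   F   F   F
  2   T   F   F   F   T   F   F   T   F   F   F   T   F   F   F
  3   T   F   F   F   T   F   F   T   F   F   F   T   F   F   T
  4   T   F   F   F   T   F   F   T   F   F   F   T   F   F   T
  5   T   F   F   F   T   F   T   T   F   F   T   T   F   T   T
  6   T   T   F   F   T   T   T   T   T   F   T   T   T   T   T

12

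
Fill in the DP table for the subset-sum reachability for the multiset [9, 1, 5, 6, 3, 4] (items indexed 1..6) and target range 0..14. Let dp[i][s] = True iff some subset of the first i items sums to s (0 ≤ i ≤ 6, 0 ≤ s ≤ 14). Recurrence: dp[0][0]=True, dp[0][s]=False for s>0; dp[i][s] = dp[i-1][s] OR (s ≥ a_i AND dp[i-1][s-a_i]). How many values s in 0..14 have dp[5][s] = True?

i\s   0   1   2   3   4   5   6   7   8   9  10  11  12  13  14
  0   T   F   F   F   F   F   F   F   F   F   F   F   F   F   F
  1   T   F   F   F   F   F   F   F   F   T   F   F   F   F   F
  2   T   T   F   F   F   F   F   F   F   T   T   F   F   F   F
  3   T   T   F   F   F   T   T   F   F   T   T   F   F   F   T
  4   T   T   F   F   F   T   T   T   F   T   T   T   T   F   T
  5   T   T   F   T   T   T   T   T   T   T   T   T   T   T   T
  6   T   T   F   T   T   T   T   T   T   T   T   T   T   T   T

14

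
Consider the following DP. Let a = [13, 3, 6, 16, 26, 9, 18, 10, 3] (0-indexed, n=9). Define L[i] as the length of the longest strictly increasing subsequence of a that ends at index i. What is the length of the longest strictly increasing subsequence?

   i    0    1    2    3    4    5    6    7    8
a[i]   13    3    6   16   26    9   18   10    3
L[i]    1    1    2    3    4    3    4    4    1

4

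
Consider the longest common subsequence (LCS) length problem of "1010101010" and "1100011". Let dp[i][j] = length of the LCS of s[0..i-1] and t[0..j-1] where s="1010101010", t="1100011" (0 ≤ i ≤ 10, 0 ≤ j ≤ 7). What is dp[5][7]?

4

   ''  1  1  0  0  0  1  1
''  0  0  0  0  0  0  0  0
 1  0  1  1  1  1  1  1  1
 0  0  1  1  2  2  2  2  2
 1  0  1  2  2  2  2  3  3
 0  0  1  2  3  3  3  3  3
 1  0  1  2  3  3  3  4  4
 0  0  1  2  3  4  4  4  4
 1  0  1  2  3  4  4  5  5
 0  0  1  2  3  4  5  5  5
 1  0  1  2  3  4  5  6  6
 0  0  1  2  3  4  5  6  6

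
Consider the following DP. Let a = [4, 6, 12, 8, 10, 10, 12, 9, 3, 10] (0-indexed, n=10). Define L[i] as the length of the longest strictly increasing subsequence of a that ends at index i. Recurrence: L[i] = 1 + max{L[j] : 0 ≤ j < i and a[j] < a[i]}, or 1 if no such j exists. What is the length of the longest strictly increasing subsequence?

5

   i    0    1    2    3    4    5    6    7    8    9
a[i]    4    6   12    8   10   10   12    9    3   10
L[i]    1    2    3    3    4    4    5    4    1    5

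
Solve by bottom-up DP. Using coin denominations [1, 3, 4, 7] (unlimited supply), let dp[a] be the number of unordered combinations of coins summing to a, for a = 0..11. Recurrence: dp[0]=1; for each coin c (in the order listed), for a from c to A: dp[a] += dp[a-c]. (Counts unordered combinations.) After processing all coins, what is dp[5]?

3

after  coin     0     1     2     3     4     5     6     7     8     9    10    11
          1     1     1     1     1     1     1     1     1     1     1     1     1
          3     1     1     1     2     2     2     3     3     3     4     4     4
          4     1     1     1     2     3     3     4     5     6     7     8     9
          7     1     1     1     2     3     3     4     6     7     8    10    12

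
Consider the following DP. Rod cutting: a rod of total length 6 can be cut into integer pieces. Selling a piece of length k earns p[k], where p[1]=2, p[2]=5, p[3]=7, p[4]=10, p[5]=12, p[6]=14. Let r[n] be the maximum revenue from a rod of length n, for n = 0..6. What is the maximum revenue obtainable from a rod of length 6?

15

   n    0    1    2    3    4    5    6
r[n]    0    2    5    7   10   12   15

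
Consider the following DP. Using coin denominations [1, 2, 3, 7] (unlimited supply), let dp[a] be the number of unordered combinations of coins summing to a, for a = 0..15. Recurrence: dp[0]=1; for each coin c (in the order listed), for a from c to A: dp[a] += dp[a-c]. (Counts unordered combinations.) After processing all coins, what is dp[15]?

38

after  coin     0     1     2     3     4     5     6     7     8     9    10    11    12    13    14    15
          1     1     1     1     1     1     1     1     1     1     1     1     1     1     1     1     1
          2     1     1     2     2     3     3     4     4     5     5     6     6     7     7     8     8
          3     1     1     2     3     4     5     7     8    10    12    14    16    19    21    24    27
          7     1     1     2     3     4     5     7     9    11    14    17    20    24    28    33    38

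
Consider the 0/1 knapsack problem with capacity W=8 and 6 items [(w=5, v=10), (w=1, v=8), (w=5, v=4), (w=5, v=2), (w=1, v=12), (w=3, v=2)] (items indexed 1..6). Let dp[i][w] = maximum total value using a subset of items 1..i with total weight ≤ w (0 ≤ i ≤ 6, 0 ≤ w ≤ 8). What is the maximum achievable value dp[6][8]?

i\w   0   1   2   3   4   5   6   7   8
  0   0   0   0   0   0   0   0   0   0
  1   0   0   0   0   0  10  10  10  10
  2   0   8   8   8   8  10  18  18  18
  3   0   8   8   8   8  10  18  18  18
  4   0   8   8   8   8  10  18  18  18
  5   0  12  20  20  20  20  22  30  30
  6   0  12  20  20  20  22  22  30  30

30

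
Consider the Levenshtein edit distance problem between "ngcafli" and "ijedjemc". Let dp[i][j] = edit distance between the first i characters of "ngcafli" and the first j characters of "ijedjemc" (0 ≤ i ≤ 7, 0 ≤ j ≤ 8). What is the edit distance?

8

   ''  i  j  e  d  j  e  m  c
''  0  1  2  3  4  5  6  7  8
 n  1  1  2  3  4  5  6  7  8
 g  2  2  2  3  4  5  6  7  8
 c  3  3  3  3  4  5  6  7  7
 a  4  4  4  4  4  5  6  7  8
 f  5  5  5  5  5  5  6  7  8
 l  6  6  6  6  6  6  6  7  8
 i  7  6  7  7  7  7  7  7  8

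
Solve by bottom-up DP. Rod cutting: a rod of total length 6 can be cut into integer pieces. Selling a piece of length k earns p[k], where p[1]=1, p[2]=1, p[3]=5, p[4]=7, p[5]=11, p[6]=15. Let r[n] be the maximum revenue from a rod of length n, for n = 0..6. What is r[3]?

5

   n    0    1    2    3    4    5    6
r[n]    0    1    2    5    7   11   15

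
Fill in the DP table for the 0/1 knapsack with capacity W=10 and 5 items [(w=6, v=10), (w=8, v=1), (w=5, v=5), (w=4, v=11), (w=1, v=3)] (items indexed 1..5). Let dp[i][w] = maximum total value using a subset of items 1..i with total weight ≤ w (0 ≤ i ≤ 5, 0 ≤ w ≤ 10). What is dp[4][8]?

11

i\w   0   1   2   3   4   5   6   7   8   9  10
  0   0   0   0   0   0   0   0   0   0   0   0
  1   0   0   0   0   0   0  10  10  10  10  10
  2   0   0   0   0   0   0  10  10  10  10  10
  3   0   0   0   0   0   5  10  10  10  10  10
  4   0   0   0   0  11  11  11  11  11  16  21
  5   0   3   3   3  11  14  14  14  14  16  21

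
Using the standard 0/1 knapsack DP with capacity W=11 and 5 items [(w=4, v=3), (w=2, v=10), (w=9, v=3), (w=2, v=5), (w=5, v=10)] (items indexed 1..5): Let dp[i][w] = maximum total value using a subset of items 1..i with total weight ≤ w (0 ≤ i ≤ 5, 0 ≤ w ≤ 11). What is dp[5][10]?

i\w   0   1   2   3   4   5   6   7   8   9  10  11
  0   0   0   0   0   0   0   0   0   0   0   0   0
  1   0   0   0   0   3   3   3   3   3   3   3   3
  2   0   0  10  10  10  10  13  13  13  13  13  13
  3   0   0  10  10  10  10  13  13  13  13  13  13
  4   0   0  10  10  15  15  15  15  18  18  18  18
  5   0   0  10  10  15  15  15  20  20  25  25  25

25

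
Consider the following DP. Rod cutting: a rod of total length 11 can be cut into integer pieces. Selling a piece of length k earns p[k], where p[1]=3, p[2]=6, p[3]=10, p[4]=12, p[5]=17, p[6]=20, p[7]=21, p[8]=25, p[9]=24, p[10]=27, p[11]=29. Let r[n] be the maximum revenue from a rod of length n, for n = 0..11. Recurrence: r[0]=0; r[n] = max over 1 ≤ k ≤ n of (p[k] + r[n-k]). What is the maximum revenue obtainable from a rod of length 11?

37

   n    0    1    2    3    4    5    6    7    8    9   10   11
r[n]    0    3    6   10   13   17   20   23   27   30   34   37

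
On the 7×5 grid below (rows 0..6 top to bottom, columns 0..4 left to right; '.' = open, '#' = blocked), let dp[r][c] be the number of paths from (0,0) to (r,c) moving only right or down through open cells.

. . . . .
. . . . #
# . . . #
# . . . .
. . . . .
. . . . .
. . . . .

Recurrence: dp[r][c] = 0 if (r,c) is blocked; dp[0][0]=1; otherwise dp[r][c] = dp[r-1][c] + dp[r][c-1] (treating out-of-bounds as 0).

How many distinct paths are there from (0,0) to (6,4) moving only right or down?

126

r\c   0   1   2   3   4
  0   1   1   1   1   1
  1   1   2   3   4   0
  2   0   2   5   9   0
  3   0   2   7  16  16
  4   0   2   9  25  41
  5   0   2  11  36  77
  6   0   2  13  49 126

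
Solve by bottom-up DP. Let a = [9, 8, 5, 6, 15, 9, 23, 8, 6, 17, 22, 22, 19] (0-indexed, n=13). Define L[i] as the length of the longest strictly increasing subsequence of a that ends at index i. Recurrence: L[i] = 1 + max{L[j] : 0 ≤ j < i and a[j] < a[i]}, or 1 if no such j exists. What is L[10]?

5

   i    0    1    2    3    4    5    6    7    8    9   10   11   12
a[i]    9    8    5    6   15    9   23    8    6   17   22   22   19
L[i]    1    1    1    2    3    3    4    3    2    4    5    5    5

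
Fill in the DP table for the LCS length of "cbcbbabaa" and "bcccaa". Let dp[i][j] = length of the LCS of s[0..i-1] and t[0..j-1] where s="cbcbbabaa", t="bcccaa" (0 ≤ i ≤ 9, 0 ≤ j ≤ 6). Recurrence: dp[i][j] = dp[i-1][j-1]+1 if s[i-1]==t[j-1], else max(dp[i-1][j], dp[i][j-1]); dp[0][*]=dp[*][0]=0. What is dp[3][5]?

   ''  b  c  c  c  a  a
''  0  0  0  0  0  0  0
 c  0  0  1  1  1  1  1
 b  0  1  1  1  1  1  1
 c  0  1  2  2  2  2  2
 b  0  1  2  2  2  2  2
 b  0  1  2  2  2  2  2
 a  0  1  2  2  2  3  3
 b  0  1  2  2  2  3  3
 a  0  1  2  2  2  3  4
 a  0  1  2  2  2  3  4

2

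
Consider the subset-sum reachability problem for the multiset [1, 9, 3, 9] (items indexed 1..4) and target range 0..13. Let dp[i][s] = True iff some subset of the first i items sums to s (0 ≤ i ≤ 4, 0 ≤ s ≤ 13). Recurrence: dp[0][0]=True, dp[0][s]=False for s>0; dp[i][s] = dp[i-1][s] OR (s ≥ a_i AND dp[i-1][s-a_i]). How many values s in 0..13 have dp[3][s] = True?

i\s   0   1   2   3   4   5   6   7   8   9  10  11  12  13
  0   T   F   F   F   F   F   F   F   F   F   F   F   F   F
  1   T   T   F   F   F   F   F   F   F   F   F   F   F   F
  2   T   T   F   F   F   F   F   F   F   T   T   F   F   F
  3   T   T   F   T   T   F   F   F   F   T   T   F   T   T
  4   T   T   F   T   T   F   F   F   F   T   T   F   T   T

8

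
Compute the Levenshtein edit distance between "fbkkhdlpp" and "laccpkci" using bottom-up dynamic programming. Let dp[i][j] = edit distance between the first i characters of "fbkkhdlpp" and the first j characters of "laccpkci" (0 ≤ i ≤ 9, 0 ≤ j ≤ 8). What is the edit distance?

9

   ''  l  a  c  c  p  k  c  i
''  0  1  2  3  4  5  6  7  8
 f  1  1  2  3  4  5  6  7  8
 b  2  2  2  3  4  5  6  7  8
 k  3  3  3  3  4  5  5  6  7
 k  4  4  4  4  4  5  5  6  7
 h  5  5  5  5  5  5  6  6  7
 d  6  6  6  6  6  6  6  7  7
 l  7  6  7  7  7  7  7  7  8
 p  8  7  7  8  8  7  8  8  8
 p  9  8  8  8  9  8  8  9  9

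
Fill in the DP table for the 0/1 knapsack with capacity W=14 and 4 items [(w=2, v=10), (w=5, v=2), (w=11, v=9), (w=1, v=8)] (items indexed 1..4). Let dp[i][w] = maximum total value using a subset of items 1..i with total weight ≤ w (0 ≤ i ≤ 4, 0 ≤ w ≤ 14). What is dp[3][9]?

i\w   0   1   2   3   4   5   6   7   8   9  10  11  12  13  14
  0   0   0   0   0   0   0   0   0   0   0   0   0   0   0   0
  1   0   0  10  10  10  10  10  10  10  10  10  10  10  10  10
  2   0   0  10  10  10  10  10  12  12  12  12  12  12  12  12
  3   0   0  10  10  10  10  10  12  12  12  12  12  12  19  19
  4   0   8  10  18  18  18  18  18  20  20  20  20  20  20  27

12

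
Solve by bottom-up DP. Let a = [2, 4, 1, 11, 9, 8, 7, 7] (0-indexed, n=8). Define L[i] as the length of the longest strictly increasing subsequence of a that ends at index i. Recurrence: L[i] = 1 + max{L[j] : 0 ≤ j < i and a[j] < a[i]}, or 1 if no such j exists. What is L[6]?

   i    0    1    2    3    4    5    6    7
a[i]    2    4    1   11    9    8    7    7
L[i]    1    2    1    3    3    3    3    3

3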